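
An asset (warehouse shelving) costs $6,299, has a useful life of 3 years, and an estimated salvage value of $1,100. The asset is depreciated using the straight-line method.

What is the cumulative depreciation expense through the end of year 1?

$1,733

Depreciable base = $6,299 − $1,100 = $5,199.
Annual expense = $5,199 / 3 = $1,733.
End of year 1: book value $4,566.
Accumulated through year 1 = $6,299 − $4,566 = $1,733.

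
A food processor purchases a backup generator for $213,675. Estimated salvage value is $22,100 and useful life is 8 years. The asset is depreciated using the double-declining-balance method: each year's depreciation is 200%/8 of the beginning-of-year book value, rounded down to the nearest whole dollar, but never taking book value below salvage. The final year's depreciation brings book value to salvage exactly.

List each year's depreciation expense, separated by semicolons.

$53,418; $40,064; $30,048; $22,536; $16,902; $12,676; $9,507; $6,424

Depreciable base = $213,675 − $22,100 = $191,575.
Year 1: ⌊$213,675 × 200%/8⌋ = $53,418. Book value $160,257.
Year 2: ⌊$160,257 × 200%/8⌋ = $40,064. Book value $120,193.
Year 3: ⌊$120,193 × 200%/8⌋ = $30,048. Book value $90,145.
Year 4: ⌊$90,145 × 200%/8⌋ = $22,536. Book value $67,609.
Year 5: ⌊$67,609 × 200%/8⌋ = $16,902. Book value $50,707.
Year 6: ⌊$50,707 × 200%/8⌋ = $12,676. Book value $38,031.
Year 7: ⌊$38,031 × 200%/8⌋ = $9,507. Book value $28,524.
Year 8 (final): $28,524 − $22,100 = $6,424. Book value $22,100.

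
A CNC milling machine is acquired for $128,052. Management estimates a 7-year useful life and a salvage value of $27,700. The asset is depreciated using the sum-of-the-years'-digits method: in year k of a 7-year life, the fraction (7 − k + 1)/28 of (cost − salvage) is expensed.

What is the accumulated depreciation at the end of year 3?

Depreciable base = $128,052 − $27,700 = $100,352.
Sum of the years' digits = 7+6+5+4+3+2+1 = 28.
Year 1: $100,352 × 7/28 = $25,088. Book value $102,964.
Year 2: $100,352 × 6/28 = $21,504. Book value $81,460.
Year 3: $100,352 × 5/28 = $17,920. Book value $63,540.
Accumulated through year 3 = $128,052 − $63,540 = $64,512.

$64,512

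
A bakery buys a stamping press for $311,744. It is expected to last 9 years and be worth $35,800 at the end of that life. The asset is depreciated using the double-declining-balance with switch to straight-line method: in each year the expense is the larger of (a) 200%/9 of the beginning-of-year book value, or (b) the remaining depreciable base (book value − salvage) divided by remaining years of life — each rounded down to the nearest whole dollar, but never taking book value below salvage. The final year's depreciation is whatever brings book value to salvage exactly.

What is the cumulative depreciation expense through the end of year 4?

Depreciable base = $311,744 − $35,800 = $275,944.
Year 1: DB = ⌊$311,744 × 200%/9⌋ = $69,276; SL = ⌊$275,944/9⌋ = $30,660 → take DB $69,276. Book value $242,468.
Year 2: DB = ⌊$242,468 × 200%/9⌋ = $53,881; SL = ⌊$206,668/8⌋ = $25,833 → take DB $53,881. Book value $188,587.
Year 3: DB = ⌊$188,587 × 200%/9⌋ = $41,908; SL = ⌊$152,787/7⌋ = $21,826 → take DB $41,908. Book value $146,679.
Year 4: DB = ⌊$146,679 × 200%/9⌋ = $32,595; SL = ⌊$110,879/6⌋ = $18,479 → take DB $32,595. Book value $114,084.
Accumulated through year 4 = $311,744 − $114,084 = $197,660.

$197,660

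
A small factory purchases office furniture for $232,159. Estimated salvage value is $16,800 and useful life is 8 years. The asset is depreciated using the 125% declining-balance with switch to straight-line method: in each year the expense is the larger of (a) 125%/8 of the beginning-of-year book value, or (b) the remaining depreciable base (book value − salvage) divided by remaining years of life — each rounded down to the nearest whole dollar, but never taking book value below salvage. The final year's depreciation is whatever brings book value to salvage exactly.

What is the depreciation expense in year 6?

$24,531

Depreciable base = $232,159 − $16,800 = $215,359.
Year 1: DB = ⌊$232,159 × 125%/8⌋ = $36,274; SL = ⌊$215,359/8⌋ = $26,919 → take DB $36,274. Book value $195,885.
Year 2: DB = ⌊$195,885 × 125%/8⌋ = $30,607; SL = ⌊$179,085/7⌋ = $25,583 → take DB $30,607. Book value $165,278.
Year 3: DB = ⌊$165,278 × 125%/8⌋ = $25,824; SL = ⌊$148,478/6⌋ = $24,746 → take DB $25,824. Book value $139,454.
Year 4: DB = ⌊$139,454 × 125%/8⌋ = $21,789; SL = ⌊$122,654/5⌋ = $24,530 → take SL $24,530. Book value $114,924.
Year 5: DB = ⌊$114,924 × 125%/8⌋ = $17,956; SL = ⌊$98,124/4⌋ = $24,531 → take SL $24,531. Book value $90,393.
Year 6: DB = ⌊$90,393 × 125%/8⌋ = $14,123; SL = ⌊$73,593/3⌋ = $24,531 → take SL $24,531. Book value $65,862.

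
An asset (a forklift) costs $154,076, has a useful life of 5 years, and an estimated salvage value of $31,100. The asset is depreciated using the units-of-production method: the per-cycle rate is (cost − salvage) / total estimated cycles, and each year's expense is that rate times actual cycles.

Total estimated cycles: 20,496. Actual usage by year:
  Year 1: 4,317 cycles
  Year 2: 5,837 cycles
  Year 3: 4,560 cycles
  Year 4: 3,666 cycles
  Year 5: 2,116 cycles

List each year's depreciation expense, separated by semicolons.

Depreciable base = $154,076 − $31,100 = $122,976.
Rate = $122,976 / 20,496 cycles = $6 per cycle.
Year 1: 4,317 × $6 = $25,902. Book value $128,174.
Year 2: 5,837 × $6 = $35,022. Book value $93,152.
Year 3: 4,560 × $6 = $27,360. Book value $65,792.
Year 4: 3,666 × $6 = $21,996. Book value $43,796.
Year 5: 2,116 × $6 = $12,696. Book value $31,100.

$25,902; $35,022; $27,360; $21,996; $12,696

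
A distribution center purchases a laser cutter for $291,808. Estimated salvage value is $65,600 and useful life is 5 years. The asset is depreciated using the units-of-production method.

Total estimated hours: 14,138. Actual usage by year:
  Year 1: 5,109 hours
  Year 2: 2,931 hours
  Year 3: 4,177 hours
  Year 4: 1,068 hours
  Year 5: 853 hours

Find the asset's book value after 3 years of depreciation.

Depreciable base = $291,808 − $65,600 = $226,208.
Rate = $226,208 / 14,138 hours = $16 per hour.
Year 1: 5,109 × $16 = $81,744. Book value $210,064.
Year 2: 2,931 × $16 = $46,896. Book value $163,168.
Year 3: 4,177 × $16 = $66,832. Book value $96,336.

$96,336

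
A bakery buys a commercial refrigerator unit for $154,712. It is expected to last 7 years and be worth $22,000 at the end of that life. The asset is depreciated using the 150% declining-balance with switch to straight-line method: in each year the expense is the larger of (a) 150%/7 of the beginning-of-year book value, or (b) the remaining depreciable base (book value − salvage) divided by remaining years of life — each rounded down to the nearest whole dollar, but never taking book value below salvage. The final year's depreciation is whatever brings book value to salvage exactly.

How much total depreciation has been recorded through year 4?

Depreciable base = $154,712 − $22,000 = $132,712.
Year 1: DB = ⌊$154,712 × 150%/7⌋ = $33,152; SL = ⌊$132,712/7⌋ = $18,958 → take DB $33,152. Book value $121,560.
Year 2: DB = ⌊$121,560 × 150%/7⌋ = $26,048; SL = ⌊$99,560/6⌋ = $16,593 → take DB $26,048. Book value $95,512.
Year 3: DB = ⌊$95,512 × 150%/7⌋ = $20,466; SL = ⌊$73,512/5⌋ = $14,702 → take DB $20,466. Book value $75,046.
Year 4: DB = ⌊$75,046 × 150%/7⌋ = $16,081; SL = ⌊$53,046/4⌋ = $13,261 → take DB $16,081. Book value $58,965.
Accumulated through year 4 = $154,712 − $58,965 = $95,747.

$95,747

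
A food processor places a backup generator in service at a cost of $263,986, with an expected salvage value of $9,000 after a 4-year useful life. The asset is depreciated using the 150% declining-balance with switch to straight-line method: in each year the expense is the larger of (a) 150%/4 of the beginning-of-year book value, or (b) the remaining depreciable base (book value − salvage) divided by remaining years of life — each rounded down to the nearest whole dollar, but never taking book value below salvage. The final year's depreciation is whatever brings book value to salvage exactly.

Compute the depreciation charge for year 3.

Depreciable base = $263,986 − $9,000 = $254,986.
Year 1: DB = ⌊$263,986 × 150%/4⌋ = $98,994; SL = ⌊$254,986/4⌋ = $63,746 → take DB $98,994. Book value $164,992.
Year 2: DB = ⌊$164,992 × 150%/4⌋ = $61,872; SL = ⌊$155,992/3⌋ = $51,997 → take DB $61,872. Book value $103,120.
Year 3: DB = ⌊$103,120 × 150%/4⌋ = $38,670; SL = ⌊$94,120/2⌋ = $47,060 → take SL $47,060. Book value $56,060.

$47,060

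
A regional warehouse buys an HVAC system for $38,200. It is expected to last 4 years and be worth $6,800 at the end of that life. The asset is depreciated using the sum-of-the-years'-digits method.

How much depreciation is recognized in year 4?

$3,140

Depreciable base = $38,200 − $6,800 = $31,400.
Sum of the years' digits = 4+3+2+1 = 10.
Year 1: $31,400 × 4/10 = $12,560. Book value $25,640.
Year 2: $31,400 × 3/10 = $9,420. Book value $16,220.
Year 3: $31,400 × 2/10 = $6,280. Book value $9,940.
Year 4: $31,400 × 1/10 = $3,140. Book value $6,800.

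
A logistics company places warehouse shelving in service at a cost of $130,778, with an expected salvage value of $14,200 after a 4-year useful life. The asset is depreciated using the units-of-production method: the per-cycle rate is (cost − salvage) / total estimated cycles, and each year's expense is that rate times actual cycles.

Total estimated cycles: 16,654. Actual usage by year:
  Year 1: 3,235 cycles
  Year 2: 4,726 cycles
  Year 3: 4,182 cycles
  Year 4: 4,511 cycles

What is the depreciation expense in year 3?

$29,274

Depreciable base = $130,778 − $14,200 = $116,578.
Rate = $116,578 / 16,654 cycles = $7 per cycle.
Year 1: 3,235 × $7 = $22,645. Book value $108,133.
Year 2: 4,726 × $7 = $33,082. Book value $75,051.
Year 3: 4,182 × $7 = $29,274. Book value $45,777.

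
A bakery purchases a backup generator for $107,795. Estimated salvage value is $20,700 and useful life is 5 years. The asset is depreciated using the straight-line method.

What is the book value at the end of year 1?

$90,376

Depreciable base = $107,795 − $20,700 = $87,095.
Annual expense = $87,095 / 5 = $17,419.
End of year 1: book value $90,376.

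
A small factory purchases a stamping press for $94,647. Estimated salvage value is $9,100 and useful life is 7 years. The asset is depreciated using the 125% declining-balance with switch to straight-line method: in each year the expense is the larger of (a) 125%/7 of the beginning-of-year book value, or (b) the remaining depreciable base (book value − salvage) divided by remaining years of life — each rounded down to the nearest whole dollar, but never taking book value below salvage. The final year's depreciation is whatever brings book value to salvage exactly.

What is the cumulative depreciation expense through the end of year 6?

Depreciable base = $94,647 − $9,100 = $85,547.
Year 1: DB = ⌊$94,647 × 125%/7⌋ = $16,901; SL = ⌊$85,547/7⌋ = $12,221 → take DB $16,901. Book value $77,746.
Year 2: DB = ⌊$77,746 × 125%/7⌋ = $13,883; SL = ⌊$68,646/6⌋ = $11,441 → take DB $13,883. Book value $63,863.
Year 3: DB = ⌊$63,863 × 125%/7⌋ = $11,404; SL = ⌊$54,763/5⌋ = $10,952 → take DB $11,404. Book value $52,459.
Year 4: DB = ⌊$52,459 × 125%/7⌋ = $9,367; SL = ⌊$43,359/4⌋ = $10,839 → take SL $10,839. Book value $41,620.
Year 5: DB = ⌊$41,620 × 125%/7⌋ = $7,432; SL = ⌊$32,520/3⌋ = $10,840 → take SL $10,840. Book value $30,780.
Year 6: DB = ⌊$30,780 × 125%/7⌋ = $5,496; SL = ⌊$21,680/2⌋ = $10,840 → take SL $10,840. Book value $19,940.
Accumulated through year 6 = $94,647 − $19,940 = $74,707.

$74,707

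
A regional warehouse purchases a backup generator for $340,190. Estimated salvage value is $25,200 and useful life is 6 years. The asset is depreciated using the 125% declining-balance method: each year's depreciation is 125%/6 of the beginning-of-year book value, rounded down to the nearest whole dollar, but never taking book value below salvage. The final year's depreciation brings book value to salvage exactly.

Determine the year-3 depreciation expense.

$44,418

Depreciable base = $340,190 − $25,200 = $314,990.
Year 1: ⌊$340,190 × 125%/6⌋ = $70,872. Book value $269,318.
Year 2: ⌊$269,318 × 125%/6⌋ = $56,107. Book value $213,211.
Year 3: ⌊$213,211 × 125%/6⌋ = $44,418. Book value $168,793.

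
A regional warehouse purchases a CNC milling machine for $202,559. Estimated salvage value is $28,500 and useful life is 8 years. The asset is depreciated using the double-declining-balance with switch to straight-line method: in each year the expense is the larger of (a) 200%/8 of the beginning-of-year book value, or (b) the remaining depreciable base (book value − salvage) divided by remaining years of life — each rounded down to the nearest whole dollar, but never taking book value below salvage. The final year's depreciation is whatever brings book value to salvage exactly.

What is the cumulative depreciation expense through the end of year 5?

$154,490

Depreciable base = $202,559 − $28,500 = $174,059.
Year 1: DB = ⌊$202,559 × 200%/8⌋ = $50,639; SL = ⌊$174,059/8⌋ = $21,757 → take DB $50,639. Book value $151,920.
Year 2: DB = ⌊$151,920 × 200%/8⌋ = $37,980; SL = ⌊$123,420/7⌋ = $17,631 → take DB $37,980. Book value $113,940.
Year 3: DB = ⌊$113,940 × 200%/8⌋ = $28,485; SL = ⌊$85,440/6⌋ = $14,240 → take DB $28,485. Book value $85,455.
Year 4: DB = ⌊$85,455 × 200%/8⌋ = $21,363; SL = ⌊$56,955/5⌋ = $11,391 → take DB $21,363. Book value $64,092.
Year 5: DB = ⌊$64,092 × 200%/8⌋ = $16,023; SL = ⌊$35,592/4⌋ = $8,898 → take DB $16,023. Book value $48,069.
Accumulated through year 5 = $202,559 − $48,069 = $154,490.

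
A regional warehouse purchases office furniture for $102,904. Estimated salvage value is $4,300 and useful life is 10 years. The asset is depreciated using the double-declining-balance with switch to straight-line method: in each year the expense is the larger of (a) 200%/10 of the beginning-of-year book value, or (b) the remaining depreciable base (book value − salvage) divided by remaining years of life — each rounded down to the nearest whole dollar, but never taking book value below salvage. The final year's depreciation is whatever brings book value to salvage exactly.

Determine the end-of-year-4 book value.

$42,151

Depreciable base = $102,904 − $4,300 = $98,604.
Year 1: DB = ⌊$102,904 × 200%/10⌋ = $20,580; SL = ⌊$98,604/10⌋ = $9,860 → take DB $20,580. Book value $82,324.
Year 2: DB = ⌊$82,324 × 200%/10⌋ = $16,464; SL = ⌊$78,024/9⌋ = $8,669 → take DB $16,464. Book value $65,860.
Year 3: DB = ⌊$65,860 × 200%/10⌋ = $13,172; SL = ⌊$61,560/8⌋ = $7,695 → take DB $13,172. Book value $52,688.
Year 4: DB = ⌊$52,688 × 200%/10⌋ = $10,537; SL = ⌊$48,388/7⌋ = $6,912 → take DB $10,537. Book value $42,151.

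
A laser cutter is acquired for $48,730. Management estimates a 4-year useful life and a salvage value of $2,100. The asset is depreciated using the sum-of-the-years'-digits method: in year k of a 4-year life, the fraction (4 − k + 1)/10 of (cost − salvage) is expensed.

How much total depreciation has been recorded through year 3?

$41,967

Depreciable base = $48,730 − $2,100 = $46,630.
Sum of the years' digits = 4+3+2+1 = 10.
Year 1: $46,630 × 4/10 = $18,652. Book value $30,078.
Year 2: $46,630 × 3/10 = $13,989. Book value $16,089.
Year 3: $46,630 × 2/10 = $9,326. Book value $6,763.
Accumulated through year 3 = $48,730 − $6,763 = $41,967.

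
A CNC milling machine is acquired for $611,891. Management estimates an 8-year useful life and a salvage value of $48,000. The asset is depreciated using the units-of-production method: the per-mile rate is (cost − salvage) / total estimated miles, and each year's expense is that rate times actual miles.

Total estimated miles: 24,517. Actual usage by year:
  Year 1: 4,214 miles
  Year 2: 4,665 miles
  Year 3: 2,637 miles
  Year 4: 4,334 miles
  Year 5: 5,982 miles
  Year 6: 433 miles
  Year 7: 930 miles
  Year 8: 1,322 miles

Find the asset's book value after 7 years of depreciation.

$78,406

Depreciable base = $611,891 − $48,000 = $563,891.
Rate = $563,891 / 24,517 miles = $23 per mile.
Year 1: 4,214 × $23 = $96,922. Book value $514,969.
Year 2: 4,665 × $23 = $107,295. Book value $407,674.
Year 3: 2,637 × $23 = $60,651. Book value $347,023.
Year 4: 4,334 × $23 = $99,682. Book value $247,341.
Year 5: 5,982 × $23 = $137,586. Book value $109,755.
Year 6: 433 × $23 = $9,959. Book value $99,796.
Year 7: 930 × $23 = $21,390. Book value $78,406.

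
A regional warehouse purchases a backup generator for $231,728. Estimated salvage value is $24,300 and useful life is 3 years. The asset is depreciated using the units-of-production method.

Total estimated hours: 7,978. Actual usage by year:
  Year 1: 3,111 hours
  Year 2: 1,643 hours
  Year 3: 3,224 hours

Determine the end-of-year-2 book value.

$108,124

Depreciable base = $231,728 − $24,300 = $207,428.
Rate = $207,428 / 7,978 hours = $26 per hour.
Year 1: 3,111 × $26 = $80,886. Book value $150,842.
Year 2: 1,643 × $26 = $42,718. Book value $108,124.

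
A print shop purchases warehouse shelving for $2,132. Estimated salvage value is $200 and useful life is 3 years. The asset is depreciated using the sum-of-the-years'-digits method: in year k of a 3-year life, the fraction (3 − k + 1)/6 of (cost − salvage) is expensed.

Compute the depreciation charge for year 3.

Depreciable base = $2,132 − $200 = $1,932.
Sum of the years' digits = 3+2+1 = 6.
Year 1: $1,932 × 3/6 = $966. Book value $1,166.
Year 2: $1,932 × 2/6 = $644. Book value $522.
Year 3: $1,932 × 1/6 = $322. Book value $200.

$322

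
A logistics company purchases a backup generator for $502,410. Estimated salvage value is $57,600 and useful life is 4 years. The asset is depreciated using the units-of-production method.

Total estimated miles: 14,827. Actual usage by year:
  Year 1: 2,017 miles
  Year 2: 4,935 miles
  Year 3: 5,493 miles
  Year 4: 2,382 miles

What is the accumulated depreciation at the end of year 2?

$208,560

Depreciable base = $502,410 − $57,600 = $444,810.
Rate = $444,810 / 14,827 miles = $30 per mile.
Year 1: 2,017 × $30 = $60,510. Book value $441,900.
Year 2: 4,935 × $30 = $148,050. Book value $293,850.
Accumulated through year 2 = $502,410 − $293,850 = $208,560.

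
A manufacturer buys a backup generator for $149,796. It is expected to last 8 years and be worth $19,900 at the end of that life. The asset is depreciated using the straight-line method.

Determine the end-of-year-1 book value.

$133,559

Depreciable base = $149,796 − $19,900 = $129,896.
Annual expense = $129,896 / 8 = $16,237.
End of year 1: book value $133,559.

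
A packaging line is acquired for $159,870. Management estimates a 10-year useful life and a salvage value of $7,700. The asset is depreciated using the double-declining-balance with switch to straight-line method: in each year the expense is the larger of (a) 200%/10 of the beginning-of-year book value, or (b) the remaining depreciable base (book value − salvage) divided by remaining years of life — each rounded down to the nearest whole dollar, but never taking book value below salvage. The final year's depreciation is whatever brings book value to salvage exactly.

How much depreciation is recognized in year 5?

Depreciable base = $159,870 − $7,700 = $152,170.
Year 1: DB = ⌊$159,870 × 200%/10⌋ = $31,974; SL = ⌊$152,170/10⌋ = $15,217 → take DB $31,974. Book value $127,896.
Year 2: DB = ⌊$127,896 × 200%/10⌋ = $25,579; SL = ⌊$120,196/9⌋ = $13,355 → take DB $25,579. Book value $102,317.
Year 3: DB = ⌊$102,317 × 200%/10⌋ = $20,463; SL = ⌊$94,617/8⌋ = $11,827 → take DB $20,463. Book value $81,854.
Year 4: DB = ⌊$81,854 × 200%/10⌋ = $16,370; SL = ⌊$74,154/7⌋ = $10,593 → take DB $16,370. Book value $65,484.
Year 5: DB = ⌊$65,484 × 200%/10⌋ = $13,096; SL = ⌊$57,784/6⌋ = $9,630 → take DB $13,096. Book value $52,388.

$13,096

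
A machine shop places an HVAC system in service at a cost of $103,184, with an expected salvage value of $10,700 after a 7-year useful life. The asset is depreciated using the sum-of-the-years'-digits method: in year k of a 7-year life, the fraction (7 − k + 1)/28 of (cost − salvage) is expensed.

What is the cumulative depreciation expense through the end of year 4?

$72,666

Depreciable base = $103,184 − $10,700 = $92,484.
Sum of the years' digits = 7+6+5+4+3+2+1 = 28.
Year 1: $92,484 × 7/28 = $23,121. Book value $80,063.
Year 2: $92,484 × 6/28 = $19,818. Book value $60,245.
Year 3: $92,484 × 5/28 = $16,515. Book value $43,730.
Year 4: $92,484 × 4/28 = $13,212. Book value $30,518.
Accumulated through year 4 = $103,184 − $30,518 = $72,666.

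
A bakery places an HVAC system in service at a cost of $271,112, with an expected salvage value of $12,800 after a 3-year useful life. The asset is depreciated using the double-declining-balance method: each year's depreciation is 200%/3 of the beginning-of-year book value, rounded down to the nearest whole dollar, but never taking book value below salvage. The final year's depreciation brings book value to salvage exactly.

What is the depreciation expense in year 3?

Depreciable base = $271,112 − $12,800 = $258,312.
Year 1: ⌊$271,112 × 200%/3⌋ = $180,741. Book value $90,371.
Year 2: ⌊$90,371 × 200%/3⌋ = $60,247. Book value $30,124.
Year 3 (final): $30,124 − $12,800 = $17,324. Book value $12,800.

$17,324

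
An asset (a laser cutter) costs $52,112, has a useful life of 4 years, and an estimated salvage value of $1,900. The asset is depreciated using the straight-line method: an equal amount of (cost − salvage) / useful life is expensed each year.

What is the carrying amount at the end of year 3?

$14,453

Depreciable base = $52,112 − $1,900 = $50,212.
Annual expense = $50,212 / 4 = $12,553.
End of year 1: book value $39,559.
End of year 2: book value $27,006.
End of year 3: book value $14,453.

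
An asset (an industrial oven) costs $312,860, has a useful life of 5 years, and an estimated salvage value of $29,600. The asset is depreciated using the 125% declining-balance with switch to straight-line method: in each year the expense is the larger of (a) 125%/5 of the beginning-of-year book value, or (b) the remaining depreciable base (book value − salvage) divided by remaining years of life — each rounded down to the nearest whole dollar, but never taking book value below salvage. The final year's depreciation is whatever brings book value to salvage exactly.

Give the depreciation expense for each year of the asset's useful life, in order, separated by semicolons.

$78,215; $58,661; $48,794; $48,795; $48,795

Depreciable base = $312,860 − $29,600 = $283,260.
Year 1: DB = ⌊$312,860 × 125%/5⌋ = $78,215; SL = ⌊$283,260/5⌋ = $56,652 → take DB $78,215. Book value $234,645.
Year 2: DB = ⌊$234,645 × 125%/5⌋ = $58,661; SL = ⌊$205,045/4⌋ = $51,261 → take DB $58,661. Book value $175,984.
Year 3: DB = ⌊$175,984 × 125%/5⌋ = $43,996; SL = ⌊$146,384/3⌋ = $48,794 → take SL $48,794. Book value $127,190.
Year 4: DB = ⌊$127,190 × 125%/5⌋ = $31,797; SL = ⌊$97,590/2⌋ = $48,795 → take SL $48,795. Book value $78,395.
Year 5 (final): $78,395 − $29,600 = $48,795. Book value $29,600.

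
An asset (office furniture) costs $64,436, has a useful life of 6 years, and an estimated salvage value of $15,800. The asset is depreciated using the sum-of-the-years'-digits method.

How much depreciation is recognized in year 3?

Depreciable base = $64,436 − $15,800 = $48,636.
Sum of the years' digits = 6+5+4+3+2+1 = 21.
Year 1: $48,636 × 6/21 = $13,896. Book value $50,540.
Year 2: $48,636 × 5/21 = $11,580. Book value $38,960.
Year 3: $48,636 × 4/21 = $9,264. Book value $29,696.

$9,264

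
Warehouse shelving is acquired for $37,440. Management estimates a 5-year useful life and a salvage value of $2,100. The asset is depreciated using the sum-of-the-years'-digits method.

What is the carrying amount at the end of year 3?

Depreciable base = $37,440 − $2,100 = $35,340.
Sum of the years' digits = 5+4+3+2+1 = 15.
Year 1: $35,340 × 5/15 = $11,780. Book value $25,660.
Year 2: $35,340 × 4/15 = $9,424. Book value $16,236.
Year 3: $35,340 × 3/15 = $7,068. Book value $9,168.

$9,168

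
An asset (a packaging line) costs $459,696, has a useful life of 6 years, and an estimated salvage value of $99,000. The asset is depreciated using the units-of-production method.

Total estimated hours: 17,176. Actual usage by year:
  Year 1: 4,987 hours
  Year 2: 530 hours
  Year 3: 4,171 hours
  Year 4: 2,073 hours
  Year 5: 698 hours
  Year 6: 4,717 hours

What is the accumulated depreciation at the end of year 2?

$115,857

Depreciable base = $459,696 − $99,000 = $360,696.
Rate = $360,696 / 17,176 hours = $21 per hour.
Year 1: 4,987 × $21 = $104,727. Book value $354,969.
Year 2: 530 × $21 = $11,130. Book value $343,839.
Accumulated through year 2 = $459,696 − $343,839 = $115,857.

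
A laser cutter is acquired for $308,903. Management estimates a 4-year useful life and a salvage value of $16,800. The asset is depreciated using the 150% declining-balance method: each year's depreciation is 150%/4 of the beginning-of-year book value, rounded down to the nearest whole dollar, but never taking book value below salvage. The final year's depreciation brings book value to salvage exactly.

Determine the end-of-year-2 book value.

Depreciable base = $308,903 − $16,800 = $292,103.
Year 1: ⌊$308,903 × 150%/4⌋ = $115,838. Book value $193,065.
Year 2: ⌊$193,065 × 150%/4⌋ = $72,399. Book value $120,666.

$120,666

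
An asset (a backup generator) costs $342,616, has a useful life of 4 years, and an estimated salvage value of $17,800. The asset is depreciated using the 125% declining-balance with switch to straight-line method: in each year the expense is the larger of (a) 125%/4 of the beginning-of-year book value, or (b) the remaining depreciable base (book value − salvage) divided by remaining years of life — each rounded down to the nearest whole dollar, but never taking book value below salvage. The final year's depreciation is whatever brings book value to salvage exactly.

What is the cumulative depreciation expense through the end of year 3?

$252,746

Depreciable base = $342,616 − $17,800 = $324,816.
Year 1: DB = ⌊$342,616 × 125%/4⌋ = $107,067; SL = ⌊$324,816/4⌋ = $81,204 → take DB $107,067. Book value $235,549.
Year 2: DB = ⌊$235,549 × 125%/4⌋ = $73,609; SL = ⌊$217,749/3⌋ = $72,583 → take DB $73,609. Book value $161,940.
Year 3: DB = ⌊$161,940 × 125%/4⌋ = $50,606; SL = ⌊$144,140/2⌋ = $72,070 → take SL $72,070. Book value $89,870.
Accumulated through year 3 = $342,616 − $89,870 = $252,746.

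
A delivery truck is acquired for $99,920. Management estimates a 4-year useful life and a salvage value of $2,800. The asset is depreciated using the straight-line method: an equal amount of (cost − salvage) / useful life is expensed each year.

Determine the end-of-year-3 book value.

$27,080

Depreciable base = $99,920 − $2,800 = $97,120.
Annual expense = $97,120 / 4 = $24,280.
End of year 1: book value $75,640.
End of year 2: book value $51,360.
End of year 3: book value $27,080.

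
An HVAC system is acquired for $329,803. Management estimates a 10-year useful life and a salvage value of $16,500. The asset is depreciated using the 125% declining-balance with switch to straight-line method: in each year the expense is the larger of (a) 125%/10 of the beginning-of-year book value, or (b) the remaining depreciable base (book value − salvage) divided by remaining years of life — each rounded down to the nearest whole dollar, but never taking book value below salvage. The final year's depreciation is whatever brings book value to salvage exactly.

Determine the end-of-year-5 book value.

Depreciable base = $329,803 − $16,500 = $313,303.
Year 1: DB = ⌊$329,803 × 125%/10⌋ = $41,225; SL = ⌊$313,303/10⌋ = $31,330 → take DB $41,225. Book value $288,578.
Year 2: DB = ⌊$288,578 × 125%/10⌋ = $36,072; SL = ⌊$272,078/9⌋ = $30,230 → take DB $36,072. Book value $252,506.
Year 3: DB = ⌊$252,506 × 125%/10⌋ = $31,563; SL = ⌊$236,006/8⌋ = $29,500 → take DB $31,563. Book value $220,943.
Year 4: DB = ⌊$220,943 × 125%/10⌋ = $27,617; SL = ⌊$204,443/7⌋ = $29,206 → take SL $29,206. Book value $191,737.
Year 5: DB = ⌊$191,737 × 125%/10⌋ = $23,967; SL = ⌊$175,237/6⌋ = $29,206 → take SL $29,206. Book value $162,531.

$162,531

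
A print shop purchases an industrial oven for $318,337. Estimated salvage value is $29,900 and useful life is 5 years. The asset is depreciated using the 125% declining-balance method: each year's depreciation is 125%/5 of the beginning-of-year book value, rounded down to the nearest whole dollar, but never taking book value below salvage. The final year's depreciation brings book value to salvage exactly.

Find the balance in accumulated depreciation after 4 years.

$217,612

Depreciable base = $318,337 − $29,900 = $288,437.
Year 1: ⌊$318,337 × 125%/5⌋ = $79,584. Book value $238,753.
Year 2: ⌊$238,753 × 125%/5⌋ = $59,688. Book value $179,065.
Year 3: ⌊$179,065 × 125%/5⌋ = $44,766. Book value $134,299.
Year 4: ⌊$134,299 × 125%/5⌋ = $33,574. Book value $100,725.
Accumulated through year 4 = $318,337 − $100,725 = $217,612.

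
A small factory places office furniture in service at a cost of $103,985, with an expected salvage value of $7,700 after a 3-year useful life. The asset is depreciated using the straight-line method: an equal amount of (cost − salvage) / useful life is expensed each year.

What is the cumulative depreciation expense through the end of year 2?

Depreciable base = $103,985 − $7,700 = $96,285.
Annual expense = $96,285 / 3 = $32,095.
End of year 1: book value $71,890.
End of year 2: book value $39,795.
Accumulated through year 2 = $103,985 − $39,795 = $64,190.

$64,190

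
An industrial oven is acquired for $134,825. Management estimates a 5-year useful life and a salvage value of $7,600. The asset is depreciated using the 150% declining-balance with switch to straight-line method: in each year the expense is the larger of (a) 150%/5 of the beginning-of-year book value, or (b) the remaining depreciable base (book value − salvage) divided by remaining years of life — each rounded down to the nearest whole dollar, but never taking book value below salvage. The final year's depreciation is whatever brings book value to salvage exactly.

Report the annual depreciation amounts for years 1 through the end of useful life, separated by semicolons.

$40,447; $28,313; $19,819; $19,323; $19,323

Depreciable base = $134,825 − $7,600 = $127,225.
Year 1: DB = ⌊$134,825 × 150%/5⌋ = $40,447; SL = ⌊$127,225/5⌋ = $25,445 → take DB $40,447. Book value $94,378.
Year 2: DB = ⌊$94,378 × 150%/5⌋ = $28,313; SL = ⌊$86,778/4⌋ = $21,694 → take DB $28,313. Book value $66,065.
Year 3: DB = ⌊$66,065 × 150%/5⌋ = $19,819; SL = ⌊$58,465/3⌋ = $19,488 → take DB $19,819. Book value $46,246.
Year 4: DB = ⌊$46,246 × 150%/5⌋ = $13,873; SL = ⌊$38,646/2⌋ = $19,323 → take SL $19,323. Book value $26,923.
Year 5 (final): $26,923 − $7,600 = $19,323. Book value $7,600.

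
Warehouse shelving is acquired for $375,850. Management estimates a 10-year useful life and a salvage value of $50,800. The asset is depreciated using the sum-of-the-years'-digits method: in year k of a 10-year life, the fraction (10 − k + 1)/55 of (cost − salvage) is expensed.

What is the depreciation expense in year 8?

Depreciable base = $375,850 − $50,800 = $325,050.
Sum of the years' digits = 10+9+8+7+6+5+4+3+2+1 = 55.
Year 1: $325,050 × 10/55 = $59,100. Book value $316,750.
Year 2: $325,050 × 9/55 = $53,190. Book value $263,560.
Year 3: $325,050 × 8/55 = $47,280. Book value $216,280.
Year 4: $325,050 × 7/55 = $41,370. Book value $174,910.
Year 5: $325,050 × 6/55 = $35,460. Book value $139,450.
Year 6: $325,050 × 5/55 = $29,550. Book value $109,900.
Year 7: $325,050 × 4/55 = $23,640. Book value $86,260.
Year 8: $325,050 × 3/55 = $17,730. Book value $68,530.

$17,730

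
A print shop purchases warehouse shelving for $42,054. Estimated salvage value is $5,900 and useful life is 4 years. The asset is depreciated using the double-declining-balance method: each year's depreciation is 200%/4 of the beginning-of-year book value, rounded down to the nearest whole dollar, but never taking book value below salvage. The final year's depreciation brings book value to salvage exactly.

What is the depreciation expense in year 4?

$0

Depreciable base = $42,054 − $5,900 = $36,154.
Year 1: ⌊$42,054 × 200%/4⌋ = $21,027. Book value $21,027.
Year 2: ⌊$21,027 × 200%/4⌋ = $10,513. Book value $10,514.
Year 3: ⌊$10,514 × 200%/4⌋ = $5,257, capped at $4,614. Book value $5,900.
Year 4 (final): $5,900 − $5,900 = $0. Book value $5,900.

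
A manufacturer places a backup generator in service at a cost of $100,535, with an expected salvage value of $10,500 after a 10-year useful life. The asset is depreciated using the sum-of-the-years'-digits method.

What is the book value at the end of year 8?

$15,411

Depreciable base = $100,535 − $10,500 = $90,035.
Sum of the years' digits = 10+9+8+7+6+5+4+3+2+1 = 55.
Year 1: $90,035 × 10/55 = $16,370. Book value $84,165.
Year 2: $90,035 × 9/55 = $14,733. Book value $69,432.
Year 3: $90,035 × 8/55 = $13,096. Book value $56,336.
Year 4: $90,035 × 7/55 = $11,459. Book value $44,877.
Year 5: $90,035 × 6/55 = $9,822. Book value $35,055.
Year 6: $90,035 × 5/55 = $8,185. Book value $26,870.
Year 7: $90,035 × 4/55 = $6,548. Book value $20,322.
Year 8: $90,035 × 3/55 = $4,911. Book value $15,411.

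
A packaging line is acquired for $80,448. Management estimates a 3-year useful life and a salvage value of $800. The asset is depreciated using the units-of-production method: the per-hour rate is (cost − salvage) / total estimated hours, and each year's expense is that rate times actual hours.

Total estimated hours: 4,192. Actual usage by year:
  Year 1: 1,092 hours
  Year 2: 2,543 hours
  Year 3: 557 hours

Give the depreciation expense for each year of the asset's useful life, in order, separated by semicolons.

Depreciable base = $80,448 − $800 = $79,648.
Rate = $79,648 / 4,192 hours = $19 per hour.
Year 1: 1,092 × $19 = $20,748. Book value $59,700.
Year 2: 2,543 × $19 = $48,317. Book value $11,383.
Year 3: 557 × $19 = $10,583. Book value $800.

$20,748; $48,317; $10,583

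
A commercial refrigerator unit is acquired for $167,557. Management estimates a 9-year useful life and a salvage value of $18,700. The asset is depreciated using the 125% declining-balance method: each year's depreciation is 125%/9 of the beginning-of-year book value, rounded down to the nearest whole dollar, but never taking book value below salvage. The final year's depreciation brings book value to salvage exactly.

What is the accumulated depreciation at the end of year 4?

$75,425

Depreciable base = $167,557 − $18,700 = $148,857.
Year 1: ⌊$167,557 × 125%/9⌋ = $23,271. Book value $144,286.
Year 2: ⌊$144,286 × 125%/9⌋ = $20,039. Book value $124,247.
Year 3: ⌊$124,247 × 125%/9⌋ = $17,256. Book value $106,991.
Year 4: ⌊$106,991 × 125%/9⌋ = $14,859. Book value $92,132.
Accumulated through year 4 = $167,557 − $92,132 = $75,425.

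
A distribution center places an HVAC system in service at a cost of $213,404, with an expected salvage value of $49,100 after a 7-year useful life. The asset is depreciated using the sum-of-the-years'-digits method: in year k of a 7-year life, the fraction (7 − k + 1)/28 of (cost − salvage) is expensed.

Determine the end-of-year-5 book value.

Depreciable base = $213,404 − $49,100 = $164,304.
Sum of the years' digits = 7+6+5+4+3+2+1 = 28.
Year 1: $164,304 × 7/28 = $41,076. Book value $172,328.
Year 2: $164,304 × 6/28 = $35,208. Book value $137,120.
Year 3: $164,304 × 5/28 = $29,340. Book value $107,780.
Year 4: $164,304 × 4/28 = $23,472. Book value $84,308.
Year 5: $164,304 × 3/28 = $17,604. Book value $66,704.

$66,704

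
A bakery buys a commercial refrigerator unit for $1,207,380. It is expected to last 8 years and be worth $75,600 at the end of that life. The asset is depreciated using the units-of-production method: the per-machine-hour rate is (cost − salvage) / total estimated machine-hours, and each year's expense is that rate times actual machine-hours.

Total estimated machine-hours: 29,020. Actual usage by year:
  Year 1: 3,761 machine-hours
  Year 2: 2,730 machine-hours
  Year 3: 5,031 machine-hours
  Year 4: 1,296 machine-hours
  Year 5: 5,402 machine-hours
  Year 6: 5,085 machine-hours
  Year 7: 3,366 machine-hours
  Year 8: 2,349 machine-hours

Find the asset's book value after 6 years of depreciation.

Depreciable base = $1,207,380 − $75,600 = $1,131,780.
Rate = $1,131,780 / 29,020 machine-hours = $39 per machine-hour.
Year 1: 3,761 × $39 = $146,679. Book value $1,060,701.
Year 2: 2,730 × $39 = $106,470. Book value $954,231.
Year 3: 5,031 × $39 = $196,209. Book value $758,022.
Year 4: 1,296 × $39 = $50,544. Book value $707,478.
Year 5: 5,402 × $39 = $210,678. Book value $496,800.
Year 6: 5,085 × $39 = $198,315. Book value $298,485.

$298,485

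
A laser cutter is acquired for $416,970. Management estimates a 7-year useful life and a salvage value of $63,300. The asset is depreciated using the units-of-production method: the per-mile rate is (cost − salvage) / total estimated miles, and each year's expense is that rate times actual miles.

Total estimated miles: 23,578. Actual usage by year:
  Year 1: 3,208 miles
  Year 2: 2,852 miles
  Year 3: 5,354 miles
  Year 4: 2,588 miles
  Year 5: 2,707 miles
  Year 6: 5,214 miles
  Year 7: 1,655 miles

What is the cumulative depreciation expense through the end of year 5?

$250,635

Depreciable base = $416,970 − $63,300 = $353,670.
Rate = $353,670 / 23,578 miles = $15 per mile.
Year 1: 3,208 × $15 = $48,120. Book value $368,850.
Year 2: 2,852 × $15 = $42,780. Book value $326,070.
Year 3: 5,354 × $15 = $80,310. Book value $245,760.
Year 4: 2,588 × $15 = $38,820. Book value $206,940.
Year 5: 2,707 × $15 = $40,605. Book value $166,335.
Accumulated through year 5 = $416,970 − $166,335 = $250,635.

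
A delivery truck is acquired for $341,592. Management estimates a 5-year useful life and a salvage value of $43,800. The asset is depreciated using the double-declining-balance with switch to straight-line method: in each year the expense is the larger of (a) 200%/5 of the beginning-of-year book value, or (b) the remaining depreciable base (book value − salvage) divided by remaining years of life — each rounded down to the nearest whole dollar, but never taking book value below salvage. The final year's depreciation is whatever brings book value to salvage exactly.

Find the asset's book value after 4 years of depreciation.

$44,271

Depreciable base = $341,592 − $43,800 = $297,792.
Year 1: DB = ⌊$341,592 × 200%/5⌋ = $136,636; SL = ⌊$297,792/5⌋ = $59,558 → take DB $136,636. Book value $204,956.
Year 2: DB = ⌊$204,956 × 200%/5⌋ = $81,982; SL = ⌊$161,156/4⌋ = $40,289 → take DB $81,982. Book value $122,974.
Year 3: DB = ⌊$122,974 × 200%/5⌋ = $49,189; SL = ⌊$79,174/3⌋ = $26,391 → take DB $49,189. Book value $73,785.
Year 4: DB = ⌊$73,785 × 200%/5⌋ = $29,514; SL = ⌊$29,985/2⌋ = $14,992 → take DB $29,514. Book value $44,271.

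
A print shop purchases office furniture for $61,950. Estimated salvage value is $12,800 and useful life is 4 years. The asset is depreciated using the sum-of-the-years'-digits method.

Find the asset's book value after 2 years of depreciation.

Depreciable base = $61,950 − $12,800 = $49,150.
Sum of the years' digits = 4+3+2+1 = 10.
Year 1: $49,150 × 4/10 = $19,660. Book value $42,290.
Year 2: $49,150 × 3/10 = $14,745. Book value $27,545.

$27,545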